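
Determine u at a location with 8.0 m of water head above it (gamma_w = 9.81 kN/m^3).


Result: 78.48 kPa

Derivation:
Using u = gamma_w * h_w
u = 9.81 * 8.0
u = 78.48 kPa


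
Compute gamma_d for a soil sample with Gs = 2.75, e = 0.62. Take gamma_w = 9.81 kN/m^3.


Using gamma_d = Gs * gamma_w / (1 + e)
gamma_d = 2.75 * 9.81 / (1 + 0.62)
gamma_d = 2.75 * 9.81 / 1.62
gamma_d = 16.653 kN/m^3


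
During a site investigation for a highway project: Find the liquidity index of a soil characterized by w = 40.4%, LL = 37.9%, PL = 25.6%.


First compute the plasticity index:
PI = LL - PL = 37.9 - 25.6 = 12.3
Then compute the liquidity index:
LI = (w - PL) / PI
LI = (40.4 - 25.6) / 12.3
LI = 1.203


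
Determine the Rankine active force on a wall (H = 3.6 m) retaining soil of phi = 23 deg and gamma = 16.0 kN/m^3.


Compute active earth pressure coefficient:
Ka = tan^2(45 - phi/2) = tan^2(33.5) = 0.438092
Compute active force:
Pa = 0.5 * Ka * gamma * H^2
Pa = 0.5 * 0.438092 * 16.0 * 3.6^2
Pa = 45.42 kN/m


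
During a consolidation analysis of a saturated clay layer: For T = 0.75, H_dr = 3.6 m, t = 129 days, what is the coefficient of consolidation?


Result: 0.07535 m^2/day

Derivation:
Using cv = T * H_dr^2 / t
H_dr^2 = 3.6^2 = 12.96
cv = 0.75 * 12.96 / 129
cv = 0.07535 m^2/day


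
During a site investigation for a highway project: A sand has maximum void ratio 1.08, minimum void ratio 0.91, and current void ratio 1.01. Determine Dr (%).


Using Dr = (e_max - e) / (e_max - e_min) * 100
e_max - e = 1.08 - 1.01 = 0.07
e_max - e_min = 1.08 - 0.91 = 0.17
Dr = 0.07 / 0.17 * 100
Dr = 41.18 %


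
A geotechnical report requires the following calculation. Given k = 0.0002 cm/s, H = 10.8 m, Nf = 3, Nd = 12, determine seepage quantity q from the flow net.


Convert k to m/s for unit consistency with H:
k = 0.0002 cm/s = 0.0002 / 100 m/s = 2e-06 m/s
Using q = k * H * Nf / Nd
Nf / Nd = 3 / 12 = 0.25
q = 2e-06 * 10.8 * 0.25
q = 5.4e-06 m^3/s per m


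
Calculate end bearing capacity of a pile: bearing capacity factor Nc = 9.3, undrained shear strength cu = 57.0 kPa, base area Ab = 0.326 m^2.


Using Qb = Nc * cu * Ab
Qb = 9.3 * 57.0 * 0.326
Qb = 172.81 kN


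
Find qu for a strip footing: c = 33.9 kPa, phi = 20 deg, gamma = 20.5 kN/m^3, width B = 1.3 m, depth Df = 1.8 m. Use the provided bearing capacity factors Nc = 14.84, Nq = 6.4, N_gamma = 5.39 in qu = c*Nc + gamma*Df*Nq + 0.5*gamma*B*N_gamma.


Compute qu = c*Nc + gamma*Df*Nq + 0.5*gamma*B*N_gamma
Term 1: 33.9 * 14.84 = 503.076
Term 2: 20.5 * 1.8 * 6.4 = 236.16
Term 3: 0.5 * 20.5 * 1.3 * 5.39 = 71.82175
qu = 503.076 + 236.16 + 71.82175
qu = 811.06 kPa


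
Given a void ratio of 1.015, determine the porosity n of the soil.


Using the relation n = e / (1 + e)
n = 1.015 / (1 + 1.015)
n = 1.015 / 2.015
n = 0.5037


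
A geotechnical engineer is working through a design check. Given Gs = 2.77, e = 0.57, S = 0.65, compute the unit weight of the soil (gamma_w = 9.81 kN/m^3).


Using gamma = gamma_w * (Gs + S*e) / (1 + e)
Numerator: Gs + S*e = 2.77 + 0.65*0.57 = 3.1405
Denominator: 1 + e = 1 + 0.57 = 1.57
gamma = 9.81 * 3.1405 / 1.57
gamma = 19.623 kN/m^3


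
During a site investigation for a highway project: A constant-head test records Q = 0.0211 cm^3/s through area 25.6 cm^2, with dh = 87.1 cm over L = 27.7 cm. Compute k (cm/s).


Result: 0.000262 cm/s

Derivation:
Compute hydraulic gradient:
i = dh / L = 87.1 / 27.7 = 3.1444
Then apply Darcy's law:
k = Q / (A * i)
k = 0.0211 / (25.6 * 3.1444)
k = 0.0211 / 80.4968
k = 0.000262 cm/s


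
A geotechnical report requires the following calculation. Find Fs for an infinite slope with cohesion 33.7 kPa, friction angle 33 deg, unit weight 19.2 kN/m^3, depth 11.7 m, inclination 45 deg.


Using Fs = c / (gamma*H*sin(beta)*cos(beta)) + tan(phi)/tan(beta)
Cohesion contribution = 33.7 / (19.2*11.7*sin(45)*cos(45))
Cohesion contribution = 0.300036
Friction contribution = tan(33)/tan(45) = 0.649408
Fs = 0.300036 + 0.649408
Fs = 0.949


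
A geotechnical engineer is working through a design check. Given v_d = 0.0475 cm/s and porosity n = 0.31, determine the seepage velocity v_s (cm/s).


Result: 0.15323 cm/s

Derivation:
Using v_s = v_d / n
v_s = 0.0475 / 0.31
v_s = 0.15323 cm/s


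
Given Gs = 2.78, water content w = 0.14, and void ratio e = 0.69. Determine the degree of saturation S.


Result: 0.5641

Derivation:
Using S = Gs * w / e
S = 2.78 * 0.14 / 0.69
S = 0.5641


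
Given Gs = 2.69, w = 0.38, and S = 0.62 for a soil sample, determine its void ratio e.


Using the relation e = Gs * w / S
e = 2.69 * 0.38 / 0.62
e = 1.6487


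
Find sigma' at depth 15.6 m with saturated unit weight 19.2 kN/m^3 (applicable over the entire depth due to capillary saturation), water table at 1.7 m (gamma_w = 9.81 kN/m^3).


Result: 163.16 kPa

Derivation:
Total stress = gamma_sat * depth
sigma = 19.2 * 15.6 = 299.52 kPa
Pore water pressure u = gamma_w * (depth - d_wt)
u = 9.81 * (15.6 - 1.7) = 136.359 kPa
Effective stress = sigma - u
sigma' = 299.52 - 136.359 = 163.16 kPa


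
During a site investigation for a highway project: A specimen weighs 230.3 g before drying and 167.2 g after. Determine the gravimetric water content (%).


Using w = (m_wet - m_dry) / m_dry * 100
m_wet - m_dry = 230.3 - 167.2 = 63.1 g
w = 63.1 / 167.2 * 100
w = 37.74 %


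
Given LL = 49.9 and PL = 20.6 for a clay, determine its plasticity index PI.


Using PI = LL - PL
PI = 49.9 - 20.6
PI = 29.3


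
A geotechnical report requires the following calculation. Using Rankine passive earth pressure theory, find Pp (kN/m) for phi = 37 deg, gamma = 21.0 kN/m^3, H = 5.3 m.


Result: 1186.5 kN/m

Derivation:
Compute passive earth pressure coefficient:
Kp = tan^2(45 + phi/2) = tan^2(63.5) = 4.022791
Compute passive force:
Pp = 0.5 * Kp * gamma * H^2
Pp = 0.5 * 4.022791 * 21.0 * 5.3^2
Pp = 1186.5 kN/m


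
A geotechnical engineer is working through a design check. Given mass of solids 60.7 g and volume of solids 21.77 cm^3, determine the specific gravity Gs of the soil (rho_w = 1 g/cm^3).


Using Gs = m_s / (V_s * rho_w)
Since rho_w = 1 g/cm^3:
Gs = 60.7 / 21.77
Gs = 2.788


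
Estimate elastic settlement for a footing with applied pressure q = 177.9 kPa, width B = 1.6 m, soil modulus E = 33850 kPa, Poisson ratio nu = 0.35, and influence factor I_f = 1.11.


Using Se = q * B * (1 - nu^2) * I_f / E
1 - nu^2 = 1 - 0.35^2 = 0.8775
Se = 177.9 * 1.6 * 0.8775 * 1.11 / 33850
Se = 0.008190 m
Convert to mm: Se = 0.008190 * 1000 = 8.19 mm


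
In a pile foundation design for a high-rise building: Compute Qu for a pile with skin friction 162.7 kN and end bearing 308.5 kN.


Result: 471.2 kN

Derivation:
Using Qu = Qf + Qb
Qu = 162.7 + 308.5
Qu = 471.2 kN


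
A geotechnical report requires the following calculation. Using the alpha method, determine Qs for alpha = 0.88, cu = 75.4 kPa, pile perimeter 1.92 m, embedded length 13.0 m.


Using Qs = alpha * cu * perimeter * L
Qs = 0.88 * 75.4 * 1.92 * 13.0
Qs = 1656.15 kN


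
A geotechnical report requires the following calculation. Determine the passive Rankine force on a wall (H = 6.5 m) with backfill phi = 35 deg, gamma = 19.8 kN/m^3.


Result: 1543.51 kN/m

Derivation:
Compute passive earth pressure coefficient:
Kp = tan^2(45 + phi/2) = tan^2(62.5) = 3.690172
Compute passive force:
Pp = 0.5 * Kp * gamma * H^2
Pp = 0.5 * 3.690172 * 19.8 * 6.5^2
Pp = 1543.51 kN/m


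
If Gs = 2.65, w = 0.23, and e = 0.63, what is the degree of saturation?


Result: 0.9675

Derivation:
Using S = Gs * w / e
S = 2.65 * 0.23 / 0.63
S = 0.9675


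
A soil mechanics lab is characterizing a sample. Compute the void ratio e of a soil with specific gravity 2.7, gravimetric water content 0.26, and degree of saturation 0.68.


Using the relation e = Gs * w / S
e = 2.7 * 0.26 / 0.68
e = 1.0324


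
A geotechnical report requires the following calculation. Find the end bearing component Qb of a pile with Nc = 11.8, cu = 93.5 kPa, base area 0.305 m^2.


Using Qb = Nc * cu * Ab
Qb = 11.8 * 93.5 * 0.305
Qb = 336.51 kN


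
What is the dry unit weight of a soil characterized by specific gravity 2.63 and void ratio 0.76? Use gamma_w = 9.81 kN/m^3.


Using gamma_d = Gs * gamma_w / (1 + e)
gamma_d = 2.63 * 9.81 / (1 + 0.76)
gamma_d = 2.63 * 9.81 / 1.76
gamma_d = 14.659 kN/m^3


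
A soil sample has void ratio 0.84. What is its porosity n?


Using the relation n = e / (1 + e)
n = 0.84 / (1 + 0.84)
n = 0.84 / 1.84
n = 0.4565


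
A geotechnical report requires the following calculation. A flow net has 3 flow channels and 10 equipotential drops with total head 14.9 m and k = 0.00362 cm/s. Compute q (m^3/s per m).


Convert k to m/s for unit consistency with H:
k = 0.00362 cm/s = 0.00362 / 100 m/s = 3.62e-05 m/s
Using q = k * H * Nf / Nd
Nf / Nd = 3 / 10 = 0.3
q = 3.62e-05 * 14.9 * 0.3
q = 0.0001618 m^3/s per m


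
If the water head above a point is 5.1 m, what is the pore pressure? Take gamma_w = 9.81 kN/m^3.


Result: 50.03 kPa

Derivation:
Using u = gamma_w * h_w
u = 9.81 * 5.1
u = 50.03 kPa


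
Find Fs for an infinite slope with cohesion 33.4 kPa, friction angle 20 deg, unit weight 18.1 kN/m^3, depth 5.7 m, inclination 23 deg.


Using Fs = c / (gamma*H*sin(beta)*cos(beta)) + tan(phi)/tan(beta)
Cohesion contribution = 33.4 / (18.1*5.7*sin(23)*cos(23))
Cohesion contribution = 0.900096
Friction contribution = tan(20)/tan(23) = 0.85746
Fs = 0.900096 + 0.85746
Fs = 1.758


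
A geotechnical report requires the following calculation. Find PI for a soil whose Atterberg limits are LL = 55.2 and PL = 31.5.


Result: 23.7

Derivation:
Using PI = LL - PL
PI = 55.2 - 31.5
PI = 23.7


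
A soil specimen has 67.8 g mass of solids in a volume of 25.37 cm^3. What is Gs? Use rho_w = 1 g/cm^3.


Using Gs = m_s / (V_s * rho_w)
Since rho_w = 1 g/cm^3:
Gs = 67.8 / 25.37
Gs = 2.672


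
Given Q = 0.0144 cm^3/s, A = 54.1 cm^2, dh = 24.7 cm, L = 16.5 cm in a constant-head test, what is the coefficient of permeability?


Compute hydraulic gradient:
i = dh / L = 24.7 / 16.5 = 1.49697
Then apply Darcy's law:
k = Q / (A * i)
k = 0.0144 / (54.1 * 1.49697)
k = 0.0144 / 80.9861
k = 0.000178 cm/s


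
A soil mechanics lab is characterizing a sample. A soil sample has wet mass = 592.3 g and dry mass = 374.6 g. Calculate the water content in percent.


Result: 58.12 %

Derivation:
Using w = (m_wet - m_dry) / m_dry * 100
m_wet - m_dry = 592.3 - 374.6 = 217.7 g
w = 217.7 / 374.6 * 100
w = 58.12 %


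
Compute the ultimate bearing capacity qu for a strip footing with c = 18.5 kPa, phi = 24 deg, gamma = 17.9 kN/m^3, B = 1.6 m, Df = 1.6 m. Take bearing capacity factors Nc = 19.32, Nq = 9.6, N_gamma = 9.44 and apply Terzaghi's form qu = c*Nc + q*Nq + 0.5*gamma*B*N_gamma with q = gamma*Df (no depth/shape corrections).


Compute qu = c*Nc + gamma*Df*Nq + 0.5*gamma*B*N_gamma
Term 1: 18.5 * 19.32 = 357.42
Term 2: 17.9 * 1.6 * 9.6 = 274.944
Term 3: 0.5 * 17.9 * 1.6 * 9.44 = 135.1808
qu = 357.42 + 274.944 + 135.1808
qu = 767.54 kPa


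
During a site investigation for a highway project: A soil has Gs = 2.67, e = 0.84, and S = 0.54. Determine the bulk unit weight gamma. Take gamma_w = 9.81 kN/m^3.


Using gamma = gamma_w * (Gs + S*e) / (1 + e)
Numerator: Gs + S*e = 2.67 + 0.54*0.84 = 3.1236
Denominator: 1 + e = 1 + 0.84 = 1.84
gamma = 9.81 * 3.1236 / 1.84
gamma = 16.654 kN/m^3


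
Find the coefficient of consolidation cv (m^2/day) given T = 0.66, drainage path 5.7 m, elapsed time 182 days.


Using cv = T * H_dr^2 / t
H_dr^2 = 5.7^2 = 32.49
cv = 0.66 * 32.49 / 182
cv = 0.11782 m^2/day


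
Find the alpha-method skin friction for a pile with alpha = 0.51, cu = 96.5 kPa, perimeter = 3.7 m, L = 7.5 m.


Using Qs = alpha * cu * perimeter * L
Qs = 0.51 * 96.5 * 3.7 * 7.5
Qs = 1365.72 kN


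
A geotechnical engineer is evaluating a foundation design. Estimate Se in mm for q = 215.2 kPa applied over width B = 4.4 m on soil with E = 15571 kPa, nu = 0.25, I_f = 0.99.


Result: 56.44 mm

Derivation:
Using Se = q * B * (1 - nu^2) * I_f / E
1 - nu^2 = 1 - 0.25^2 = 0.9375
Se = 215.2 * 4.4 * 0.9375 * 0.99 / 15571
Se = 0.056440 m
Convert to mm: Se = 0.056440 * 1000 = 56.44 mm


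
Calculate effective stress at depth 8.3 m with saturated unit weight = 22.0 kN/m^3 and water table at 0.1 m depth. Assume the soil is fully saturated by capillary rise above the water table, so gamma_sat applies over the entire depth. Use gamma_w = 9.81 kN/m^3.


Total stress = gamma_sat * depth
sigma = 22.0 * 8.3 = 182.6 kPa
Pore water pressure u = gamma_w * (depth - d_wt)
u = 9.81 * (8.3 - 0.1) = 80.442 kPa
Effective stress = sigma - u
sigma' = 182.6 - 80.442 = 102.16 kPa


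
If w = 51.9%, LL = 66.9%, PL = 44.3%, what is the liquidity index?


Result: 0.336

Derivation:
First compute the plasticity index:
PI = LL - PL = 66.9 - 44.3 = 22.6
Then compute the liquidity index:
LI = (w - PL) / PI
LI = (51.9 - 44.3) / 22.6
LI = 0.336


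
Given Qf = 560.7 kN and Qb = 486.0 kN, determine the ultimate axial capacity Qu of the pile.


Result: 1046.7 kN

Derivation:
Using Qu = Qf + Qb
Qu = 560.7 + 486.0
Qu = 1046.7 kN


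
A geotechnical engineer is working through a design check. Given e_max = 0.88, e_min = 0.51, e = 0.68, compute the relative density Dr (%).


Using Dr = (e_max - e) / (e_max - e_min) * 100
e_max - e = 0.88 - 0.68 = 0.2
e_max - e_min = 0.88 - 0.51 = 0.37
Dr = 0.2 / 0.37 * 100
Dr = 54.05 %


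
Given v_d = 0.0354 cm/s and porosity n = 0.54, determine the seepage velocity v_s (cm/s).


Result: 0.06556 cm/s

Derivation:
Using v_s = v_d / n
v_s = 0.0354 / 0.54
v_s = 0.06556 cm/s


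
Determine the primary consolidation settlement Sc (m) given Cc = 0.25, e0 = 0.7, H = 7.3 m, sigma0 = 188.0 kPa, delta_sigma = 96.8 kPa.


Using Sc = Cc * H / (1 + e0) * log10((sigma0 + delta_sigma) / sigma0)
Stress ratio = (188.0 + 96.8) / 188.0 = 1.51489
log10(1.51489) = 0.180382
Cc * H / (1 + e0) = 0.25 * 7.3 / (1 + 0.7) = 1.07353
Sc = 1.07353 * 0.180382
Sc = 0.1936 m


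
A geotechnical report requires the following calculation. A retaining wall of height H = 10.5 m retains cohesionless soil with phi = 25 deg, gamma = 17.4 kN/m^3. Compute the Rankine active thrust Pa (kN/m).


Compute active earth pressure coefficient:
Ka = tan^2(45 - phi/2) = tan^2(32.5) = 0.405859
Compute active force:
Pa = 0.5 * Ka * gamma * H^2
Pa = 0.5 * 0.405859 * 17.4 * 10.5^2
Pa = 389.29 kN/m


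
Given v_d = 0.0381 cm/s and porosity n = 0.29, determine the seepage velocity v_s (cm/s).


Result: 0.13138 cm/s

Derivation:
Using v_s = v_d / n
v_s = 0.0381 / 0.29
v_s = 0.13138 cm/s


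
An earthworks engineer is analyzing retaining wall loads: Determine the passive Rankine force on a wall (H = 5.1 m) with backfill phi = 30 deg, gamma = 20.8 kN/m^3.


Compute passive earth pressure coefficient:
Kp = tan^2(45 + phi/2) = tan^2(60.0) = 3
Compute passive force:
Pp = 0.5 * Kp * gamma * H^2
Pp = 0.5 * 3 * 20.8 * 5.1^2
Pp = 811.51 kN/m


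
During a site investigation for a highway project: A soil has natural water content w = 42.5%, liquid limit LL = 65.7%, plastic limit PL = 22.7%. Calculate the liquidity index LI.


First compute the plasticity index:
PI = LL - PL = 65.7 - 22.7 = 43.0
Then compute the liquidity index:
LI = (w - PL) / PI
LI = (42.5 - 22.7) / 43.0
LI = 0.46


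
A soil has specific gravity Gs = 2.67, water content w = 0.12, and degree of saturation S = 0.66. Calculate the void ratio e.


Using the relation e = Gs * w / S
e = 2.67 * 0.12 / 0.66
e = 0.4855


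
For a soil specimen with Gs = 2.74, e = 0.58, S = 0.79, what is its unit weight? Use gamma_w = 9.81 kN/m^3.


Using gamma = gamma_w * (Gs + S*e) / (1 + e)
Numerator: Gs + S*e = 2.74 + 0.79*0.58 = 3.1982
Denominator: 1 + e = 1 + 0.58 = 1.58
gamma = 9.81 * 3.1982 / 1.58
gamma = 19.857 kN/m^3


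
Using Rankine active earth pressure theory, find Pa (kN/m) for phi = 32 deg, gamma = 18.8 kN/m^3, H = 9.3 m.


Compute active earth pressure coefficient:
Ka = tan^2(45 - phi/2) = tan^2(29.0) = 0.307259
Compute active force:
Pa = 0.5 * Ka * gamma * H^2
Pa = 0.5 * 0.307259 * 18.8 * 9.3^2
Pa = 249.8 kN/m


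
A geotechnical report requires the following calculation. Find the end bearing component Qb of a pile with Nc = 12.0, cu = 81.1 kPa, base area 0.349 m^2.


Using Qb = Nc * cu * Ab
Qb = 12.0 * 81.1 * 0.349
Qb = 339.65 kN


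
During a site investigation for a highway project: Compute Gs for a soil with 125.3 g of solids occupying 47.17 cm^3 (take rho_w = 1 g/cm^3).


Using Gs = m_s / (V_s * rho_w)
Since rho_w = 1 g/cm^3:
Gs = 125.3 / 47.17
Gs = 2.656


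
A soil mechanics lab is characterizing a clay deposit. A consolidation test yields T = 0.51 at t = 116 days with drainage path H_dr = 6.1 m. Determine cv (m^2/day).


Result: 0.1636 m^2/day

Derivation:
Using cv = T * H_dr^2 / t
H_dr^2 = 6.1^2 = 37.21
cv = 0.51 * 37.21 / 116
cv = 0.1636 m^2/day


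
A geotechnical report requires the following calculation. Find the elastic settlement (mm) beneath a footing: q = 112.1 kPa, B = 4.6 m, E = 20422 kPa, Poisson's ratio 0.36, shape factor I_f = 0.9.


Using Se = q * B * (1 - nu^2) * I_f / E
1 - nu^2 = 1 - 0.36^2 = 0.8704
Se = 112.1 * 4.6 * 0.8704 * 0.9 / 20422
Se = 0.019780 m
Convert to mm: Se = 0.019780 * 1000 = 19.78 mm


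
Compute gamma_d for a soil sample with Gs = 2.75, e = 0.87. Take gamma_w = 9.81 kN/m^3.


Result: 14.426 kN/m^3

Derivation:
Using gamma_d = Gs * gamma_w / (1 + e)
gamma_d = 2.75 * 9.81 / (1 + 0.87)
gamma_d = 2.75 * 9.81 / 1.87
gamma_d = 14.426 kN/m^3


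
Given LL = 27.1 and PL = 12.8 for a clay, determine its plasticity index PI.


Using PI = LL - PL
PI = 27.1 - 12.8
PI = 14.3


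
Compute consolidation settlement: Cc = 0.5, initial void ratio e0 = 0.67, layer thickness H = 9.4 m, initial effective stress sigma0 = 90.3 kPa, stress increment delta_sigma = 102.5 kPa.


Using Sc = Cc * H / (1 + e0) * log10((sigma0 + delta_sigma) / sigma0)
Stress ratio = (90.3 + 102.5) / 90.3 = 2.13511
log10(2.13511) = 0.329419
Cc * H / (1 + e0) = 0.5 * 9.4 / (1 + 0.67) = 2.81437
Sc = 2.81437 * 0.329419
Sc = 0.9271 m


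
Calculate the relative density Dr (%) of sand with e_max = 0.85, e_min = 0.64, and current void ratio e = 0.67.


Result: 85.71 %

Derivation:
Using Dr = (e_max - e) / (e_max - e_min) * 100
e_max - e = 0.85 - 0.67 = 0.18
e_max - e_min = 0.85 - 0.64 = 0.21
Dr = 0.18 / 0.21 * 100
Dr = 85.71 %


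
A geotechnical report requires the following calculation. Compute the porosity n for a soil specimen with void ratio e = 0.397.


Using the relation n = e / (1 + e)
n = 0.397 / (1 + 0.397)
n = 0.397 / 1.397
n = 0.2842


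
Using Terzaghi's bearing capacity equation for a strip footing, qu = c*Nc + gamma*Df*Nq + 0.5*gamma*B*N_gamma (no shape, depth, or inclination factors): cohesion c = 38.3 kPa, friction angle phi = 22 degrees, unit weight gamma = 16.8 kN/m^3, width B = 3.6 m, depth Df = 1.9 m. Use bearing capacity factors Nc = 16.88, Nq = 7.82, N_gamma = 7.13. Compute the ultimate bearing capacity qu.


Compute qu = c*Nc + gamma*Df*Nq + 0.5*gamma*B*N_gamma
Term 1: 38.3 * 16.88 = 646.504
Term 2: 16.8 * 1.9 * 7.82 = 249.6144
Term 3: 0.5 * 16.8 * 3.6 * 7.13 = 215.6112
qu = 646.504 + 249.6144 + 215.6112
qu = 1111.73 kPa


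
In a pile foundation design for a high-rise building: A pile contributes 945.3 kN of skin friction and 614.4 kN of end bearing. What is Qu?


Using Qu = Qf + Qb
Qu = 945.3 + 614.4
Qu = 1559.7 kN


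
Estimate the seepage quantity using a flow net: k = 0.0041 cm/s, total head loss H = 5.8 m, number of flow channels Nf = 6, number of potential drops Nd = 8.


Result: 0.0001783 m^3/s per m

Derivation:
Convert k to m/s for unit consistency with H:
k = 0.0041 cm/s = 0.0041 / 100 m/s = 4.1e-05 m/s
Using q = k * H * Nf / Nd
Nf / Nd = 6 / 8 = 0.75
q = 4.1e-05 * 5.8 * 0.75
q = 0.0001783 m^3/s per m


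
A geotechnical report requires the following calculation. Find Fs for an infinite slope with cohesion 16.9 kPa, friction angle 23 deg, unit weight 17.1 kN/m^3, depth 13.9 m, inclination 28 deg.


Using Fs = c / (gamma*H*sin(beta)*cos(beta)) + tan(phi)/tan(beta)
Cohesion contribution = 16.9 / (17.1*13.9*sin(28)*cos(28))
Cohesion contribution = 0.171527
Friction contribution = tan(23)/tan(28) = 0.798321
Fs = 0.171527 + 0.798321
Fs = 0.97


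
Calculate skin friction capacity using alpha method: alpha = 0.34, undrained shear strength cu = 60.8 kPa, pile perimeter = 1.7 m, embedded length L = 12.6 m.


Result: 442.79 kN

Derivation:
Using Qs = alpha * cu * perimeter * L
Qs = 0.34 * 60.8 * 1.7 * 12.6
Qs = 442.79 kN


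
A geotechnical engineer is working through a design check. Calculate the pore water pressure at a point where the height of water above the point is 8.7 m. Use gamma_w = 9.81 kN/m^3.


Using u = gamma_w * h_w
u = 9.81 * 8.7
u = 85.35 kPa


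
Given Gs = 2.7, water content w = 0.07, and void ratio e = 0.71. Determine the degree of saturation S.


Result: 0.2662

Derivation:
Using S = Gs * w / e
S = 2.7 * 0.07 / 0.71
S = 0.2662


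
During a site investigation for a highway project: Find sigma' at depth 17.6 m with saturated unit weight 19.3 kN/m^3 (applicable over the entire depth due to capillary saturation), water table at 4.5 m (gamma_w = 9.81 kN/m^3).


Result: 211.17 kPa

Derivation:
Total stress = gamma_sat * depth
sigma = 19.3 * 17.6 = 339.68 kPa
Pore water pressure u = gamma_w * (depth - d_wt)
u = 9.81 * (17.6 - 4.5) = 128.511 kPa
Effective stress = sigma - u
sigma' = 339.68 - 128.511 = 211.17 kPa


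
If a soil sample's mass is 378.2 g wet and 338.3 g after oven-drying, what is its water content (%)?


Using w = (m_wet - m_dry) / m_dry * 100
m_wet - m_dry = 378.2 - 338.3 = 39.9 g
w = 39.9 / 338.3 * 100
w = 11.79 %


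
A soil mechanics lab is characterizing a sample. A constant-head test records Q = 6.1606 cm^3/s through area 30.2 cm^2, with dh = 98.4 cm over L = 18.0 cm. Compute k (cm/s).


Result: 0.037316 cm/s

Derivation:
Compute hydraulic gradient:
i = dh / L = 98.4 / 18.0 = 5.46667
Then apply Darcy's law:
k = Q / (A * i)
k = 6.1606 / (30.2 * 5.46667)
k = 6.1606 / 165.093
k = 0.037316 cm/s


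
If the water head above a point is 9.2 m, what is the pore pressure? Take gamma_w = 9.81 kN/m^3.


Using u = gamma_w * h_w
u = 9.81 * 9.2
u = 90.25 kPa


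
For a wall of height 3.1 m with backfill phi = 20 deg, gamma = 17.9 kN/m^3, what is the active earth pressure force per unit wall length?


Compute active earth pressure coefficient:
Ka = tan^2(45 - phi/2) = tan^2(35.0) = 0.490291
Compute active force:
Pa = 0.5 * Ka * gamma * H^2
Pa = 0.5 * 0.490291 * 17.9 * 3.1^2
Pa = 42.17 kN/m


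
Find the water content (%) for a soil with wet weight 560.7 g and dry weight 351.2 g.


Using w = (m_wet - m_dry) / m_dry * 100
m_wet - m_dry = 560.7 - 351.2 = 209.5 g
w = 209.5 / 351.2 * 100
w = 59.65 %


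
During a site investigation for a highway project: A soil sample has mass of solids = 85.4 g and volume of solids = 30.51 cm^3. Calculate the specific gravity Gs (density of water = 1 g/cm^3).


Using Gs = m_s / (V_s * rho_w)
Since rho_w = 1 g/cm^3:
Gs = 85.4 / 30.51
Gs = 2.799


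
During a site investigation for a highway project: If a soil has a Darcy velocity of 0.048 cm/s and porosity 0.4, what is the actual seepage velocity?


Using v_s = v_d / n
v_s = 0.048 / 0.4
v_s = 0.12 cm/s


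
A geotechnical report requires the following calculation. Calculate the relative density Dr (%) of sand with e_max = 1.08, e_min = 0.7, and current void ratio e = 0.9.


Result: 47.37 %

Derivation:
Using Dr = (e_max - e) / (e_max - e_min) * 100
e_max - e = 1.08 - 0.9 = 0.18
e_max - e_min = 1.08 - 0.7 = 0.38
Dr = 0.18 / 0.38 * 100
Dr = 47.37 %


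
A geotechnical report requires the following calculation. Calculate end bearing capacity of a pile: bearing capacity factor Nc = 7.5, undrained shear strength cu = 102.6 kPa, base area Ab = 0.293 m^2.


Result: 225.46 kN

Derivation:
Using Qb = Nc * cu * Ab
Qb = 7.5 * 102.6 * 0.293
Qb = 225.46 kN


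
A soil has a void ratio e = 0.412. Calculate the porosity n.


Using the relation n = e / (1 + e)
n = 0.412 / (1 + 0.412)
n = 0.412 / 1.412
n = 0.2918


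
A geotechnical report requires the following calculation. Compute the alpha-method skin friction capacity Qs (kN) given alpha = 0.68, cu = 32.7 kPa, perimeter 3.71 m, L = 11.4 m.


Using Qs = alpha * cu * perimeter * L
Qs = 0.68 * 32.7 * 3.71 * 11.4
Qs = 940.45 kN


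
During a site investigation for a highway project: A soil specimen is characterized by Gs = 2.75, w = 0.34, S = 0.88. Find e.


Using the relation e = Gs * w / S
e = 2.75 * 0.34 / 0.88
e = 1.0625


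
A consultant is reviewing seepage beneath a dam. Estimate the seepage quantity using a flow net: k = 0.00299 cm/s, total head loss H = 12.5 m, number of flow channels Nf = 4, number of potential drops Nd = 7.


Result: 0.0002136 m^3/s per m

Derivation:
Convert k to m/s for unit consistency with H:
k = 0.00299 cm/s = 0.00299 / 100 m/s = 2.99e-05 m/s
Using q = k * H * Nf / Nd
Nf / Nd = 4 / 7 = 0.5714
q = 2.99e-05 * 12.5 * 0.5714
q = 0.0002136 m^3/s per m


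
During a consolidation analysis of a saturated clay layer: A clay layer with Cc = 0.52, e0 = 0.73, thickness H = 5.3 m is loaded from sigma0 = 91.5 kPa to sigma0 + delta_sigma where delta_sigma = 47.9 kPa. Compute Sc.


Using Sc = Cc * H / (1 + e0) * log10((sigma0 + delta_sigma) / sigma0)
Stress ratio = (91.5 + 47.9) / 91.5 = 1.5235
log10(1.5235) = 0.182842
Cc * H / (1 + e0) = 0.52 * 5.3 / (1 + 0.73) = 1.59306
Sc = 1.59306 * 0.182842
Sc = 0.2913 m


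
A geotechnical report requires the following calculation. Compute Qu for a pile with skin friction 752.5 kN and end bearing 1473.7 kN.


Result: 2226.2 kN

Derivation:
Using Qu = Qf + Qb
Qu = 752.5 + 1473.7
Qu = 2226.2 kN


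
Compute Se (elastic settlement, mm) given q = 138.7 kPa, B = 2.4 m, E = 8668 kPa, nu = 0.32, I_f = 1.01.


Using Se = q * B * (1 - nu^2) * I_f / E
1 - nu^2 = 1 - 0.32^2 = 0.8976
Se = 138.7 * 2.4 * 0.8976 * 1.01 / 8668
Se = 0.034816 m
Convert to mm: Se = 0.034816 * 1000 = 34.816 mm


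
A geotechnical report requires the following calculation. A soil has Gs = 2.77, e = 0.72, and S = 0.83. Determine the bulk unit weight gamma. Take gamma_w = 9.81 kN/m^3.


Using gamma = gamma_w * (Gs + S*e) / (1 + e)
Numerator: Gs + S*e = 2.77 + 0.83*0.72 = 3.3676
Denominator: 1 + e = 1 + 0.72 = 1.72
gamma = 9.81 * 3.3676 / 1.72
gamma = 19.207 kN/m^3


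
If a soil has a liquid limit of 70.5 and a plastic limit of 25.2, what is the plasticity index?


Result: 45.3

Derivation:
Using PI = LL - PL
PI = 70.5 - 25.2
PI = 45.3


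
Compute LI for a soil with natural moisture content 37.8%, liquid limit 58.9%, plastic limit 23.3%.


First compute the plasticity index:
PI = LL - PL = 58.9 - 23.3 = 35.6
Then compute the liquidity index:
LI = (w - PL) / PI
LI = (37.8 - 23.3) / 35.6
LI = 0.407


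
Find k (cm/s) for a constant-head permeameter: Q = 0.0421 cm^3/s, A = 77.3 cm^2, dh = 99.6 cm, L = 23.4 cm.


Compute hydraulic gradient:
i = dh / L = 99.6 / 23.4 = 4.25641
Then apply Darcy's law:
k = Q / (A * i)
k = 0.0421 / (77.3 * 4.25641)
k = 0.0421 / 329.021
k = 0.000128 cm/s


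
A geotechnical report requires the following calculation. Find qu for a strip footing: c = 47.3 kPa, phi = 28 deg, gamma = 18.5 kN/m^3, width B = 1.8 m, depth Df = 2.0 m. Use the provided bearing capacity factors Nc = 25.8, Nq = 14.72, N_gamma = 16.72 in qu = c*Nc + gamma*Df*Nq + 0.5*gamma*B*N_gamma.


Compute qu = c*Nc + gamma*Df*Nq + 0.5*gamma*B*N_gamma
Term 1: 47.3 * 25.8 = 1220.34
Term 2: 18.5 * 2.0 * 14.72 = 544.64
Term 3: 0.5 * 18.5 * 1.8 * 16.72 = 278.388
qu = 1220.34 + 544.64 + 278.388
qu = 2043.37 kPa


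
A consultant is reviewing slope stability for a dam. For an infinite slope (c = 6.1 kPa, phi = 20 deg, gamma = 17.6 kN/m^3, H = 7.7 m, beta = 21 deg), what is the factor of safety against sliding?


Using Fs = c / (gamma*H*sin(beta)*cos(beta)) + tan(phi)/tan(beta)
Cohesion contribution = 6.1 / (17.6*7.7*sin(21)*cos(21))
Cohesion contribution = 0.134538
Friction contribution = tan(20)/tan(21) = 0.948175
Fs = 0.134538 + 0.948175
Fs = 1.083


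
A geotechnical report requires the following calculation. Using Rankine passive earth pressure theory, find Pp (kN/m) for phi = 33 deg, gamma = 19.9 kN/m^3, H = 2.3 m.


Result: 178.55 kN/m

Derivation:
Compute passive earth pressure coefficient:
Kp = tan^2(45 + phi/2) = tan^2(61.5) = 3.39212
Compute passive force:
Pp = 0.5 * Kp * gamma * H^2
Pp = 0.5 * 3.39212 * 19.9 * 2.3^2
Pp = 178.55 kN/m


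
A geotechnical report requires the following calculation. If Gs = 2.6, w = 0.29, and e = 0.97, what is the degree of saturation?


Using S = Gs * w / e
S = 2.6 * 0.29 / 0.97
S = 0.7773


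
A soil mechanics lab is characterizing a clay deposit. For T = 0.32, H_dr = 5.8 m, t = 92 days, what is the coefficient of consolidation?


Using cv = T * H_dr^2 / t
H_dr^2 = 5.8^2 = 33.64
cv = 0.32 * 33.64 / 92
cv = 0.11701 m^2/day


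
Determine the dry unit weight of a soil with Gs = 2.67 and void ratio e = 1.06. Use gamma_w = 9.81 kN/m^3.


Using gamma_d = Gs * gamma_w / (1 + e)
gamma_d = 2.67 * 9.81 / (1 + 1.06)
gamma_d = 2.67 * 9.81 / 2.06
gamma_d = 12.715 kN/m^3


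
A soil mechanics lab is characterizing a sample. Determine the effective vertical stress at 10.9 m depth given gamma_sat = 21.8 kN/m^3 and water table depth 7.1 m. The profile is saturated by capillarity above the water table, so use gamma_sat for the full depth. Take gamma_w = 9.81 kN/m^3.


Total stress = gamma_sat * depth
sigma = 21.8 * 10.9 = 237.62 kPa
Pore water pressure u = gamma_w * (depth - d_wt)
u = 9.81 * (10.9 - 7.1) = 37.278 kPa
Effective stress = sigma - u
sigma' = 237.62 - 37.278 = 200.34 kPa


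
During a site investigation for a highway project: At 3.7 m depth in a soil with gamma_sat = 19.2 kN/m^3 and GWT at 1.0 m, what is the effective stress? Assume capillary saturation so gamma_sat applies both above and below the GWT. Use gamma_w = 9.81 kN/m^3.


Result: 44.55 kPa

Derivation:
Total stress = gamma_sat * depth
sigma = 19.2 * 3.7 = 71.04 kPa
Pore water pressure u = gamma_w * (depth - d_wt)
u = 9.81 * (3.7 - 1.0) = 26.487 kPa
Effective stress = sigma - u
sigma' = 71.04 - 26.487 = 44.55 kPa


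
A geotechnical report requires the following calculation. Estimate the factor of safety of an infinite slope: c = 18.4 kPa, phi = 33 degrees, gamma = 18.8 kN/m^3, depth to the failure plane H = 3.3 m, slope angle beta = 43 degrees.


Result: 1.291

Derivation:
Using Fs = c / (gamma*H*sin(beta)*cos(beta)) + tan(phi)/tan(beta)
Cohesion contribution = 18.4 / (18.8*3.3*sin(43)*cos(43))
Cohesion contribution = 0.594614
Friction contribution = tan(33)/tan(43) = 0.696404
Fs = 0.594614 + 0.696404
Fs = 1.291


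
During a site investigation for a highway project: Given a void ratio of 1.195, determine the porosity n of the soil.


Result: 0.5444

Derivation:
Using the relation n = e / (1 + e)
n = 1.195 / (1 + 1.195)
n = 1.195 / 2.195
n = 0.5444


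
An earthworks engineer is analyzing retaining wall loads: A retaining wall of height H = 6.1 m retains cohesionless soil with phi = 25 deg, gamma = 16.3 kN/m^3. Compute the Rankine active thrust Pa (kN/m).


Result: 123.08 kN/m

Derivation:
Compute active earth pressure coefficient:
Ka = tan^2(45 - phi/2) = tan^2(32.5) = 0.405859
Compute active force:
Pa = 0.5 * Ka * gamma * H^2
Pa = 0.5 * 0.405859 * 16.3 * 6.1^2
Pa = 123.08 kN/m


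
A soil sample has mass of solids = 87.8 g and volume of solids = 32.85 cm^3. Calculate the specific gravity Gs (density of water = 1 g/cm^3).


Using Gs = m_s / (V_s * rho_w)
Since rho_w = 1 g/cm^3:
Gs = 87.8 / 32.85
Gs = 2.673


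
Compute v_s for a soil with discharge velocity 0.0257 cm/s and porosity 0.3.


Using v_s = v_d / n
v_s = 0.0257 / 0.3
v_s = 0.08567 cm/s


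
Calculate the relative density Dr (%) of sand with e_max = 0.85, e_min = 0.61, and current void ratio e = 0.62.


Using Dr = (e_max - e) / (e_max - e_min) * 100
e_max - e = 0.85 - 0.62 = 0.23
e_max - e_min = 0.85 - 0.61 = 0.24
Dr = 0.23 / 0.24 * 100
Dr = 95.83 %


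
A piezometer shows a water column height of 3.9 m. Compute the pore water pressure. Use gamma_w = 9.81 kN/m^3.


Using u = gamma_w * h_w
u = 9.81 * 3.9
u = 38.26 kPa


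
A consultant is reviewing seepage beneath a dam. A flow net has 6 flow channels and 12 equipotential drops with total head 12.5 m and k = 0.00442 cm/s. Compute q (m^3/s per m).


Convert k to m/s for unit consistency with H:
k = 0.00442 cm/s = 0.00442 / 100 m/s = 4.42e-05 m/s
Using q = k * H * Nf / Nd
Nf / Nd = 6 / 12 = 0.5
q = 4.42e-05 * 12.5 * 0.5
q = 0.0002763 m^3/s per m


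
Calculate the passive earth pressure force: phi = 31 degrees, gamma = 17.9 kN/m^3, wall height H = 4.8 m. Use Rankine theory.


Compute passive earth pressure coefficient:
Kp = tan^2(45 + phi/2) = tan^2(60.5) = 3.124035
Compute passive force:
Pp = 0.5 * Kp * gamma * H^2
Pp = 0.5 * 3.124035 * 17.9 * 4.8^2
Pp = 644.2 kN/m


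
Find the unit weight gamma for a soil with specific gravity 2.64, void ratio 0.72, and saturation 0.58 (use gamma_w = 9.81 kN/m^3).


Using gamma = gamma_w * (Gs + S*e) / (1 + e)
Numerator: Gs + S*e = 2.64 + 0.58*0.72 = 3.0576
Denominator: 1 + e = 1 + 0.72 = 1.72
gamma = 9.81 * 3.0576 / 1.72
gamma = 17.439 kN/m^3


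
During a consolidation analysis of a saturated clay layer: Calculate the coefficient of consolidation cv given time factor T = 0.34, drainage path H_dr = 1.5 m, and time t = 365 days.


Result: 0.0021 m^2/day

Derivation:
Using cv = T * H_dr^2 / t
H_dr^2 = 1.5^2 = 2.25
cv = 0.34 * 2.25 / 365
cv = 0.0021 m^2/day


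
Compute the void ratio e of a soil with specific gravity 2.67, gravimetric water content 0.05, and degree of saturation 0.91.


Using the relation e = Gs * w / S
e = 2.67 * 0.05 / 0.91
e = 0.1467


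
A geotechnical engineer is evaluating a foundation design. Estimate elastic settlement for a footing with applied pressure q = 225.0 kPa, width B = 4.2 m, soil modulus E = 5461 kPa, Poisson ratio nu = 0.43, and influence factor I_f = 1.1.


Result: 155.154 mm

Derivation:
Using Se = q * B * (1 - nu^2) * I_f / E
1 - nu^2 = 1 - 0.43^2 = 0.8151
Se = 225.0 * 4.2 * 0.8151 * 1.1 / 5461
Se = 0.155154 m
Convert to mm: Se = 0.155154 * 1000 = 155.154 mm


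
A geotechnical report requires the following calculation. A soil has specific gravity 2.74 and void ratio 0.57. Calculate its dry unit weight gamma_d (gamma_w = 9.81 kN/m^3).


Result: 17.121 kN/m^3

Derivation:
Using gamma_d = Gs * gamma_w / (1 + e)
gamma_d = 2.74 * 9.81 / (1 + 0.57)
gamma_d = 2.74 * 9.81 / 1.57
gamma_d = 17.121 kN/m^3


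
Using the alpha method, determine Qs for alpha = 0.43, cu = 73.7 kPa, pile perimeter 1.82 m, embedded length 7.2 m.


Result: 415.28 kN

Derivation:
Using Qs = alpha * cu * perimeter * L
Qs = 0.43 * 73.7 * 1.82 * 7.2
Qs = 415.28 kN


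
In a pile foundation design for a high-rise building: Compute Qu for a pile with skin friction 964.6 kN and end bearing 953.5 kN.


Using Qu = Qf + Qb
Qu = 964.6 + 953.5
Qu = 1918.1 kN


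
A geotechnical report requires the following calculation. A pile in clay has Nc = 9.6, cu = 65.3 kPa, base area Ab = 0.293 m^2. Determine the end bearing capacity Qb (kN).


Using Qb = Nc * cu * Ab
Qb = 9.6 * 65.3 * 0.293
Qb = 183.68 kN


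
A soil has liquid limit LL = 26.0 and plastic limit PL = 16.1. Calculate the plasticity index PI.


Result: 9.9

Derivation:
Using PI = LL - PL
PI = 26.0 - 16.1
PI = 9.9


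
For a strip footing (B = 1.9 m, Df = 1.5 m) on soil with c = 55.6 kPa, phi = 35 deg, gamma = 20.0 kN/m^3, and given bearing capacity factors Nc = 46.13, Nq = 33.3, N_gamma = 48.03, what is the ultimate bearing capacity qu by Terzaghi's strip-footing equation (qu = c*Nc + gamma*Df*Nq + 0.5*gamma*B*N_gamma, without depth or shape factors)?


Compute qu = c*Nc + gamma*Df*Nq + 0.5*gamma*B*N_gamma
Term 1: 55.6 * 46.13 = 2564.828
Term 2: 20.0 * 1.5 * 33.3 = 999.0
Term 3: 0.5 * 20.0 * 1.9 * 48.03 = 912.57
qu = 2564.828 + 999.0 + 912.57
qu = 4476.4 kPa


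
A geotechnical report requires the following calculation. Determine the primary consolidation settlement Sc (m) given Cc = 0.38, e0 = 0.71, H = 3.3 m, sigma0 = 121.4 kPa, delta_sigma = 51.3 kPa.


Using Sc = Cc * H / (1 + e0) * log10((sigma0 + delta_sigma) / sigma0)
Stress ratio = (121.4 + 51.3) / 121.4 = 1.42257
log10(1.42257) = 0.153074
Cc * H / (1 + e0) = 0.38 * 3.3 / (1 + 0.71) = 0.733333
Sc = 0.733333 * 0.153074
Sc = 0.1123 m


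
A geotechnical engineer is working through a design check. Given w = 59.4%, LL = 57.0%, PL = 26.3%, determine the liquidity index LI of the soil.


First compute the plasticity index:
PI = LL - PL = 57.0 - 26.3 = 30.7
Then compute the liquidity index:
LI = (w - PL) / PI
LI = (59.4 - 26.3) / 30.7
LI = 1.078


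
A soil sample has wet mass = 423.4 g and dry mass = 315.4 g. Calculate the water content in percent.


Using w = (m_wet - m_dry) / m_dry * 100
m_wet - m_dry = 423.4 - 315.4 = 108.0 g
w = 108.0 / 315.4 * 100
w = 34.24 %


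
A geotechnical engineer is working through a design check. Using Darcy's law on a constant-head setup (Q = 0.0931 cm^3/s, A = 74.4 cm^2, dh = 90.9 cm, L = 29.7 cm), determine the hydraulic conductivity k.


Compute hydraulic gradient:
i = dh / L = 90.9 / 29.7 = 3.06061
Then apply Darcy's law:
k = Q / (A * i)
k = 0.0931 / (74.4 * 3.06061)
k = 0.0931 / 227.709
k = 0.000409 cm/s


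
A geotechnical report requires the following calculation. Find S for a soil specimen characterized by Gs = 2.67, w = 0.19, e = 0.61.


Using S = Gs * w / e
S = 2.67 * 0.19 / 0.61
S = 0.8316


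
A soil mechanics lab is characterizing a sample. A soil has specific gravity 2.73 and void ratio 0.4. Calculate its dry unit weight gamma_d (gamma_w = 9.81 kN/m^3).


Using gamma_d = Gs * gamma_w / (1 + e)
gamma_d = 2.73 * 9.81 / (1 + 0.4)
gamma_d = 2.73 * 9.81 / 1.4
gamma_d = 19.13 kN/m^3


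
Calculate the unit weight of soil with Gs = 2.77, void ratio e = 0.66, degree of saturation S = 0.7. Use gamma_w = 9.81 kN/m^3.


Using gamma = gamma_w * (Gs + S*e) / (1 + e)
Numerator: Gs + S*e = 2.77 + 0.7*0.66 = 3.232
Denominator: 1 + e = 1 + 0.66 = 1.66
gamma = 9.81 * 3.232 / 1.66
gamma = 19.1 kN/m^3


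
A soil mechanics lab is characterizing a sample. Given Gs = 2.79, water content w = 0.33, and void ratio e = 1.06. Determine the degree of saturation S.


Result: 0.8686

Derivation:
Using S = Gs * w / e
S = 2.79 * 0.33 / 1.06
S = 0.8686


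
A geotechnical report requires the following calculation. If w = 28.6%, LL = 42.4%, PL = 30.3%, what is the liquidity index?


Result: -0.14

Derivation:
First compute the plasticity index:
PI = LL - PL = 42.4 - 30.3 = 12.1
Then compute the liquidity index:
LI = (w - PL) / PI
LI = (28.6 - 30.3) / 12.1
LI = -0.14


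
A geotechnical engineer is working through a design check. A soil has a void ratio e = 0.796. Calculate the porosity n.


Result: 0.4432

Derivation:
Using the relation n = e / (1 + e)
n = 0.796 / (1 + 0.796)
n = 0.796 / 1.796
n = 0.4432


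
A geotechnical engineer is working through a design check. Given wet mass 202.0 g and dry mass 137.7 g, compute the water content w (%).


Using w = (m_wet - m_dry) / m_dry * 100
m_wet - m_dry = 202.0 - 137.7 = 64.3 g
w = 64.3 / 137.7 * 100
w = 46.7 %


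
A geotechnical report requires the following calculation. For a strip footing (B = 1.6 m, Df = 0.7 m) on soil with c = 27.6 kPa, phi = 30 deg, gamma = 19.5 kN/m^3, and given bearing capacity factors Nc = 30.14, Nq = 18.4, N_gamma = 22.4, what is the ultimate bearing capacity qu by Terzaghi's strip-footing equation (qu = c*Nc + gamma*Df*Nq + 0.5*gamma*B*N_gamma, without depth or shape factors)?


Compute qu = c*Nc + gamma*Df*Nq + 0.5*gamma*B*N_gamma
Term 1: 27.6 * 30.14 = 831.864
Term 2: 19.5 * 0.7 * 18.4 = 251.16
Term 3: 0.5 * 19.5 * 1.6 * 22.4 = 349.44
qu = 831.864 + 251.16 + 349.44
qu = 1432.46 kPa
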